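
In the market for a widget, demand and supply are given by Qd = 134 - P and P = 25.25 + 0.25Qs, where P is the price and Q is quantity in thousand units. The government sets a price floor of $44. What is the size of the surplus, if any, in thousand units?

Rearranging supply gives Qs = 4P - 101. In a free market, 134 - P = 4P - 101 gives the equilibrium P* = 47, Q* = 87.
Since 44 is below P* = 47, the floor does not bind and the free-market outcome prevails.
Since the control does not bind, there is no surplus.

0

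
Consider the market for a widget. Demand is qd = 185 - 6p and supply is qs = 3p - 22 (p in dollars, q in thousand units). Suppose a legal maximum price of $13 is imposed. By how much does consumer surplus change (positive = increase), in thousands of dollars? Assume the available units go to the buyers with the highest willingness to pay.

95

Without the control the market clears where 185 - 6p = 3p - 22, i.e. p* = 23 and q* = 47.
The ceiling of 13 is below the equilibrium price 23, so it binds.
At p = 13: qd = 185 - 6·13 = 107 and qs = 3·13 - 22 = 17.
Consumer surplus without the control is ½ · (185/6 - 23) · 47 = 2209/12.
With the ceiling, 17 units are sold at 13 (assume they go to the highest-value buyers). The demand price at q = 17 is 28, so CS = ½ · [(185/6 - 13) + (28 - 13)] · 17 = 3349/12.
Change in consumer surplus = 3349/12 - 2209/12 = 95.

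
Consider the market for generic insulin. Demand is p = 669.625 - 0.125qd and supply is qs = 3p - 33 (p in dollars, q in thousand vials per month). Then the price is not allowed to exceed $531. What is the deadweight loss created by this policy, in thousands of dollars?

Rearranging demand gives qd = 5357 - 8p. Equilibrium: 5357 - 8p = 3p - 33, so 5390 = 11p and p* = 490, q* = 1437.
Since 531 is above p* = 490, the ceiling does not bind and the free-market outcome prevails.
Since the control does not bind, no trades are prevented and deadweight loss is zero.

0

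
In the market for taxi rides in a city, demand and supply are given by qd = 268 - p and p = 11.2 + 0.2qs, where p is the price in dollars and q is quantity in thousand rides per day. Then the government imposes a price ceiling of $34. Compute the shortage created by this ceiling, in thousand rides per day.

Rearranging supply gives qs = 5p - 56. In a free market, 268 - p = 5p - 56 gives the equilibrium p* = 54, q* = 214.
Because the ceiling (34) lies below the market-clearing price, it is binding.
At p = 34: qd = 268 - 34 = 234 and qs = 5·34 - 56 = 114.
Shortage = qd - qs = 234 - 114 = 120.

120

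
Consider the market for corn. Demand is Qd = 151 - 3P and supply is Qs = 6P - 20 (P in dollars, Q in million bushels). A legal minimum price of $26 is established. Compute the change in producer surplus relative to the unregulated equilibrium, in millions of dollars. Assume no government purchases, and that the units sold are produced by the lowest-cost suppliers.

474.25

Equilibrium: 151 - 3P = 6P - 20, so 171 = 9P and P* = 19, Q* = 94.
Because the floor (26) lies above the market-clearing price, it is binding.
At P = 26: Qd = 151 - 3·26 = 73 and Qs = 6·26 - 20 = 136.
Producer surplus without the control is ½ · (19 - 10/3) · 94 = 2209/3.
With the floor, 73 units are sold at 26. The supply price at Q = 73 is 15.5, so PS = ½ · [(26 - 10/3) + (26 - 15.5)] · 73 = 14527/12.
Change in producer surplus = 14527/12 - 2209/3 = 474.25.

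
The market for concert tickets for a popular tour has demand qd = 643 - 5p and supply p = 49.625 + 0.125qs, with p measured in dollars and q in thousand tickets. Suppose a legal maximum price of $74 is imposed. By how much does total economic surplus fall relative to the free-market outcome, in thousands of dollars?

Rearranging supply gives qs = 8p - 397. In a free market, 643 - 5p = 8p - 397 gives the equilibrium p* = 80, q* = 243.
The ceiling of 74 is below the equilibrium price 80, so it binds.
At p = 74: qd = 643 - 5·74 = 273 and qs = 8·74 - 397 = 195.
Quantity traded falls to 195. At q = 195 the demand price is (643 - 195)/5 = 89.6 and the supply price is (397 + 195)/8 = 74.
Deadweight loss = ½ · (89.6 - 74) · (243 - 195) = ½ · 15.6 · 48 = 374.4.

374.4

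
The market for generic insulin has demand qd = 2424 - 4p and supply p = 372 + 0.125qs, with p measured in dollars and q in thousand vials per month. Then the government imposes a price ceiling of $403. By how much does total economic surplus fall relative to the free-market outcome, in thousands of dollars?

26508

Rearranging supply gives qs = 8p - 2976. In a free market, 2424 - 4p = 8p - 2976 gives the equilibrium p* = 450, q* = 624.
Since 403 < 450, the ceiling is binding.
At p = 403: qd = 2424 - 4·403 = 812 and qs = 8·403 - 2976 = 248.
Quantity traded falls to 248. At q = 248 the demand price is (2424 - 248)/4 = 544 and the supply price is (2976 + 248)/8 = 403.
Deadweight loss = ½ · (544 - 403) · (624 - 248) = ½ · 141 · 376 = 26508.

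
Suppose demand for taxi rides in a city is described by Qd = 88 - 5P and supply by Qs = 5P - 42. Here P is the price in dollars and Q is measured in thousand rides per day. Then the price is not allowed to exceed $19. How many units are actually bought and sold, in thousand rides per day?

23

Without the control the market clears where 88 - 5P = 5P - 42, i.e. P* = 13 and Q* = 23.
Since 19 is above P* = 13, the ceiling does not bind and the free-market outcome prevails.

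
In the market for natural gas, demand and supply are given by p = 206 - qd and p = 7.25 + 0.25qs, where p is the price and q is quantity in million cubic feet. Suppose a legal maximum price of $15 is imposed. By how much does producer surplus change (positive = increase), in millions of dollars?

-3040

Rearranging demand gives qd = 206 - p; rearranging supply gives qs = 4p - 29. Without the control the market clears where 206 - p = 4p - 29, i.e. p* = 47 and q* = 159.
The ceiling of 15 is below the equilibrium price 47, so it binds.
At p = 15: qd = 206 - 15 = 191 and qs = 4·15 - 29 = 31.
Producer surplus without the control is ½ · (47 - 7.25) · 159 = 3160.125.
With the ceiling, producers sell 31 units at 15, so PS = ½ · (15 - 7.25) · 31 = 120.125.
Change in producer surplus = 120.125 - 3160.125 = -3040.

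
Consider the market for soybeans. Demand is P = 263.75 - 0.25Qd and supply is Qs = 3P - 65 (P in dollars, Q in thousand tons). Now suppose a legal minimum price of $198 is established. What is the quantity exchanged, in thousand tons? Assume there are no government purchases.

263

Rearranging demand gives Qd = 1055 - 4P. Without the control the market clears where 1055 - 4P = 3P - 65, i.e. P* = 160 and Q* = 415.
The floor of 198 is above the equilibrium price 160, so it binds.
At P = 198: Qd = 1055 - 4·198 = 263 and Qs = 3·198 - 65 = 529.
The quantity actually transacted is the short side, demand: 263.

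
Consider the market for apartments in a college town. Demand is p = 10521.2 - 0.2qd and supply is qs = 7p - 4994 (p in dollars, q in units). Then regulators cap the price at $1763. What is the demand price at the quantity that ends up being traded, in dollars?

Rearranging demand gives qd = 52606 - 5p. Setting quantity demanded equal to quantity supplied, 52606 - 5p = 7p - 4994, gives p* = 4800 and q* = 28606.
The ceiling of 1763 is below the equilibrium price 4800, so it binds.
At p = 1763: qd = 52606 - 5·1763 = 43791 and qs = 7·1763 - 4994 = 7347.
Only 7347 units reach the market. On the demand curve, the marginal buyer's willingness to pay at q = 7347 is (52606 - 7347)/5 = 9051.8.

9051.8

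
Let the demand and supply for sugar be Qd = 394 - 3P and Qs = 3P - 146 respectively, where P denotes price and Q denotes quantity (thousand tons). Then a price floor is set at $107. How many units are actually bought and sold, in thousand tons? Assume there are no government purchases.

In a free market, 394 - 3P = 3P - 146 gives the equilibrium P* = 90, Q* = 124.
The floor of 107 is above the equilibrium price 90, so it binds.
At P = 107: Qd = 394 - 3·107 = 73 and Qs = 3·107 - 146 = 175.
The quantity actually transacted is the short side, demand: 73.

73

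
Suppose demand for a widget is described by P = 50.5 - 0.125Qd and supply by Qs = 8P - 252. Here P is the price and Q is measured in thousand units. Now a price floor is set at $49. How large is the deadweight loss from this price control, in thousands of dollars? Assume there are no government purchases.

Rearranging demand gives Qd = 404 - 8P. Setting quantity demanded equal to quantity supplied, 404 - 8P = 8P - 252, gives P* = 41 and Q* = 76.
The floor of 49 is above the equilibrium price 41, so it binds.
At P = 49: Qd = 404 - 8·49 = 12 and Qs = 8·49 - 252 = 140.
Quantity traded falls to 12. At Q = 12 the demand price is (404 - 12)/8 = 49 and the supply price is (252 + 12)/8 = 33.
Deadweight loss = ½ · (49 - 33) · (76 - 12) = ½ · 16 · 64 = 512.

512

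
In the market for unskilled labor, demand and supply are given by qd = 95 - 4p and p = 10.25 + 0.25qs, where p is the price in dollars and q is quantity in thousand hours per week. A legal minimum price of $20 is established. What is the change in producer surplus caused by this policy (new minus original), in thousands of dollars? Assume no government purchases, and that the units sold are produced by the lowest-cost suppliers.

Rearranging supply gives qs = 4p - 41. Setting quantity demanded equal to quantity supplied, 95 - 4p = 4p - 41, gives p* = 17 and q* = 27.
Since 20 > 17, the floor is binding.
At p = 20: qd = 95 - 4·20 = 15 and qs = 4·20 - 41 = 39.
Producer surplus without the control is ½ · (17 - 10.25) · 27 = 91.125.
With the floor, 15 units are sold at 20. The supply price at q = 15 is 14, so PS = ½ · [(20 - 10.25) + (20 - 14)] · 15 = 118.125.
Change in producer surplus = 118.125 - 91.125 = 27.

27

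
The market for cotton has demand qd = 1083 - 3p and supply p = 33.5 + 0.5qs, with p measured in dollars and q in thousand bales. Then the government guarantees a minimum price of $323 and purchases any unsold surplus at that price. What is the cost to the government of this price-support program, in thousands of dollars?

Rearranging supply gives qs = 2p - 67. Setting quantity demanded equal to quantity supplied, 1083 - 3p = 2p - 67, gives p* = 230 and q* = 393.
The floor of 323 is above the equilibrium price 230, so it binds.
At p = 323: qd = 1083 - 3·323 = 114 and qs = 2·323 - 67 = 579.
Surplus = qs - qd = 465.
Government expenditure = surplus × support price = 465 × 323 = 150195.

150195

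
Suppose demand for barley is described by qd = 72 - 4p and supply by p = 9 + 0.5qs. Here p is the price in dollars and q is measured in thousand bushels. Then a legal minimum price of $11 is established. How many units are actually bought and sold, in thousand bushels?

12

Rearranging supply gives qs = 2p - 18. Equilibrium: 72 - 4p = 2p - 18, so 90 = 6p and p* = 15, q* = 12.
Since 11 is below p* = 15, the floor does not bind and the free-market outcome prevails.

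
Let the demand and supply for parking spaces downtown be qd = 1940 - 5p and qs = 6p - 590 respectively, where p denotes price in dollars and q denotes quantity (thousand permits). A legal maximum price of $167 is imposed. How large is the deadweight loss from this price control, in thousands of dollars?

Equilibrium: 1940 - 5p = 6p - 590, so 2530 = 11p and p* = 230, q* = 790.
Since 167 < 230, the ceiling is binding.
At p = 167: qd = 1940 - 5·167 = 1105 and qs = 6·167 - 590 = 412.
Quantity traded falls to 412. At q = 412 the demand price is (1940 - 412)/5 = 305.6 and the supply price is (590 + 412)/6 = 167.
Deadweight loss = ½ · (305.6 - 167) · (790 - 412) = ½ · 138.6 · 378 = 26195.4.

26195.4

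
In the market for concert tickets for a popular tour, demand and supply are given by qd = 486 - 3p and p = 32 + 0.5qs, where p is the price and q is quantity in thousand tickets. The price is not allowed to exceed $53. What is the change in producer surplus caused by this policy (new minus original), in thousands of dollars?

-5643

Rearranging supply gives qs = 2p - 64. Without the control the market clears where 486 - 3p = 2p - 64, i.e. p* = 110 and q* = 156.
Because the ceiling (53) lies below the market-clearing price, it is binding.
At p = 53: qd = 486 - 3·53 = 327 and qs = 2·53 - 64 = 42.
Producer surplus without the control is ½ · (110 - 32) · 156 = 6084.
With the ceiling, producers sell 42 units at 53, so PS = ½ · (53 - 32) · 42 = 441.
Change in producer surplus = 441 - 6084 = -5643.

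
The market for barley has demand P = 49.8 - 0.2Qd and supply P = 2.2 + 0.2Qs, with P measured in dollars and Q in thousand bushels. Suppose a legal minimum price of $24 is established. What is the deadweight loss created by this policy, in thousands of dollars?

0

Rearranging demand gives Qd = 249 - 5P; rearranging supply gives Qs = 5P - 11. Without the control the market clears where 249 - 5P = 5P - 11, i.e. P* = 26 and Q* = 119.
Since 24 is below P* = 26, the floor does not bind and the free-market outcome prevails.
Since the control does not bind, no trades are prevented and deadweight loss is zero.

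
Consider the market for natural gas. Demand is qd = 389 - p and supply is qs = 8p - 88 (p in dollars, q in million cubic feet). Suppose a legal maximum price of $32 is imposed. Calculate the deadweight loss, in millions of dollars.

Setting quantity demanded equal to quantity supplied, 389 - p = 8p - 88, gives p* = 53 and q* = 336.
Because the ceiling (32) lies below the market-clearing price, it is binding.
At p = 32: qd = 389 - 32 = 357 and qs = 8·32 - 88 = 168.
Quantity traded falls to 168. At q = 168 the demand price is 389 - 168 = 221 and the supply price is (88 + 168)/8 = 32.
Deadweight loss = ½ · (221 - 32) · (336 - 168) = ½ · 189 · 168 = 15876.

15876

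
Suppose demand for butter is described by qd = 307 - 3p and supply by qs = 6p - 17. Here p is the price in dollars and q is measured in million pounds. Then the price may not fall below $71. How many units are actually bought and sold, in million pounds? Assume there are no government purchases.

94

Setting quantity demanded equal to quantity supplied, 307 - 3p = 6p - 17, gives p* = 36 and q* = 199.
Because the floor (71) lies above the market-clearing price, it is binding.
At p = 71: qd = 307 - 3·71 = 94 and qs = 6·71 - 17 = 409.
The quantity actually transacted is the short side, demand: 94.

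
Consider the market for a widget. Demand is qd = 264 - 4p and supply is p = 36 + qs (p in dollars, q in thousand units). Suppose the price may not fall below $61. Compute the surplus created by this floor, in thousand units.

5

Rearranging supply gives qs = p - 36. Equilibrium: 264 - 4p = p - 36, so 300 = 5p and p* = 60, q* = 24.
Since 61 > 60, the floor is binding.
At p = 61: qd = 264 - 4·61 = 20 and qs = 61 - 36 = 25.
Surplus = qs - qd = 25 - 20 = 5.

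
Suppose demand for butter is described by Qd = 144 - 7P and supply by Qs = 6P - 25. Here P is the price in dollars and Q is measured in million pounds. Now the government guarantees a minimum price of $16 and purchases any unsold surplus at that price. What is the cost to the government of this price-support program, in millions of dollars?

624

Equilibrium: 144 - 7P = 6P - 25, so 169 = 13P and P* = 13, Q* = 53.
Since 16 > 13, the floor is binding.
At P = 16: Qd = 144 - 7·16 = 32 and Qs = 6·16 - 25 = 71.
Surplus = Qs - Qd = 39.
Government expenditure = surplus × support price = 39 × 16 = 624.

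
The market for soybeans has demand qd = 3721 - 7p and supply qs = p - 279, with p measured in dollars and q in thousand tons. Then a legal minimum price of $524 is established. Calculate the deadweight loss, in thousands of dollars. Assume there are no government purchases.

Without the control the market clears where 3721 - 7p = p - 279, i.e. p* = 500 and q* = 221.
Because the floor (524) lies above the market-clearing price, it is binding.
At p = 524: qd = 3721 - 7·524 = 53 and qs = 524 - 279 = 245.
Quantity traded falls to 53. At q = 53 the demand price is (3721 - 53)/7 = 524 and the supply price is 279 + 53 = 332.
Deadweight loss = ½ · (524 - 332) · (221 - 53) = ½ · 192 · 168 = 16128.

16128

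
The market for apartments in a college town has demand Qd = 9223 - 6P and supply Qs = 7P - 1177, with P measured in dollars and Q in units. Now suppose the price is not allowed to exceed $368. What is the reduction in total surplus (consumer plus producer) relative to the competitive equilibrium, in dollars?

1415232

Equilibrium: 9223 - 6P = 7P - 1177, so 10400 = 13P and P* = 800, Q* = 4423.
The ceiling of 368 is below the equilibrium price 800, so it binds.
At P = 368: Qd = 9223 - 6·368 = 7015 and Qs = 7·368 - 1177 = 1399.
Quantity traded falls to 1399. At Q = 1399 the demand price is (9223 - 1399)/6 = 1304 and the supply price is (1177 + 1399)/7 = 368.
Deadweight loss = ½ · (1304 - 368) · (4423 - 1399) = ½ · 936 · 3024 = 1415232.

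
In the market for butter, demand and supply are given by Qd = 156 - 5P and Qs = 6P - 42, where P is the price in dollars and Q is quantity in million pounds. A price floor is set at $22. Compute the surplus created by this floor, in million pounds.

Setting quantity demanded equal to quantity supplied, 156 - 5P = 6P - 42, gives P* = 18 and Q* = 66.
Because the floor (22) lies above the market-clearing price, it is binding.
At P = 22: Qd = 156 - 5·22 = 46 and Qs = 6·22 - 42 = 90.
Surplus = Qs - Qd = 90 - 46 = 44.

44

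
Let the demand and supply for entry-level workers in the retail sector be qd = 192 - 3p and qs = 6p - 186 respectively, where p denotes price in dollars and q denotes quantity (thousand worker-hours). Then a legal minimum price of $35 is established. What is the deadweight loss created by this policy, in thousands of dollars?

0

Without the control the market clears where 192 - 3p = 6p - 186, i.e. p* = 42 and q* = 66.
The floor of 35 is below the equilibrium price 42, so it is not binding; the market clears at p* = 42, q* = 66.
Since the control does not bind, no trades are prevented and deadweight loss is zero.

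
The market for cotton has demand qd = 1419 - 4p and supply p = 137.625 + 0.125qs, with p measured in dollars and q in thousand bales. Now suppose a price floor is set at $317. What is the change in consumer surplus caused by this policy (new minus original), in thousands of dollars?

-39055

Rearranging supply gives qs = 8p - 1101. Without the control the market clears where 1419 - 4p = 8p - 1101, i.e. p* = 210 and q* = 579.
Because the floor (317) lies above the market-clearing price, it is binding.
At p = 317: qd = 1419 - 4·317 = 151 and qs = 8·317 - 1101 = 1435.
Consumer surplus without the control is ½ · (354.75 - 210) · 579 = 41905.125.
With the floor, consumers buy 151 units at 317, so CS = ½ · (354.75 - 317) · 151 = 2850.125.
Change in consumer surplus = 2850.125 - 41905.125 = -39055.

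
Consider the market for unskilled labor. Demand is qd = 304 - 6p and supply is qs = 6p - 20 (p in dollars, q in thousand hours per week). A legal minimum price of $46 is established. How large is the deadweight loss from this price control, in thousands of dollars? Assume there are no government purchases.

2166

Without the control the market clears where 304 - 6p = 6p - 20, i.e. p* = 27 and q* = 142.
Because the floor (46) lies above the market-clearing price, it is binding.
At p = 46: qd = 304 - 6·46 = 28 and qs = 6·46 - 20 = 256.
Quantity traded falls to 28. At q = 28 the demand price is (304 - 28)/6 = 46 and the supply price is (20 + 28)/6 = 8.
Deadweight loss = ½ · (46 - 8) · (142 - 28) = ½ · 38 · 114 = 2166.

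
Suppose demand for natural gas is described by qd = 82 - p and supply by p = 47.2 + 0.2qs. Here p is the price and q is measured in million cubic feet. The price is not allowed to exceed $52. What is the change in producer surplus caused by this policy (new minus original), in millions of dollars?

Rearranging supply gives qs = 5p - 236. Setting quantity demanded equal to quantity supplied, 82 - p = 5p - 236, gives p* = 53 and q* = 29.
Because the ceiling (52) lies below the market-clearing price, it is binding.
At p = 52: qd = 82 - 52 = 30 and qs = 5·52 - 236 = 24.
Producer surplus without the control is ½ · (53 - 47.2) · 29 = 84.1.
With the ceiling, producers sell 24 units at 52, so PS = ½ · (52 - 47.2) · 24 = 57.6.
Change in producer surplus = 57.6 - 84.1 = -26.5.

-26.5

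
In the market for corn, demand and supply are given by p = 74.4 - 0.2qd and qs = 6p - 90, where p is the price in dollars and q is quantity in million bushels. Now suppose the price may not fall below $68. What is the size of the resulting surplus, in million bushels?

Rearranging demand gives qd = 372 - 5p. Setting quantity demanded equal to quantity supplied, 372 - 5p = 6p - 90, gives p* = 42 and q* = 162.
The floor of 68 is above the equilibrium price 42, so it binds.
At p = 68: qd = 372 - 5·68 = 32 and qs = 6·68 - 90 = 318.
Surplus = qs - qd = 318 - 32 = 286.

286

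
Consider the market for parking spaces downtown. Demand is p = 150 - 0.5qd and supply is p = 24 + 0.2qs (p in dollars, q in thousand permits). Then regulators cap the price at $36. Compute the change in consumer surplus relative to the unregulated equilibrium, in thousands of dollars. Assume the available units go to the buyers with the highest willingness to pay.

Rearranging demand gives qd = 300 - 2p; rearranging supply gives qs = 5p - 120. Without the control the market clears where 300 - 2p = 5p - 120, i.e. p* = 60 and q* = 180.
Because the ceiling (36) lies below the market-clearing price, it is binding.
At p = 36: qd = 300 - 2·36 = 228 and qs = 5·36 - 120 = 60.
Consumer surplus without the control is ½ · (150 - 60) · 180 = 8100.
With the ceiling, 60 units are sold at 36 (assume they go to the highest-value buyers). The demand price at q = 60 is 120, so CS = ½ · [(150 - 36) + (120 - 36)] · 60 = 5940.
Change in consumer surplus = 5940 - 8100 = -2160.

-2160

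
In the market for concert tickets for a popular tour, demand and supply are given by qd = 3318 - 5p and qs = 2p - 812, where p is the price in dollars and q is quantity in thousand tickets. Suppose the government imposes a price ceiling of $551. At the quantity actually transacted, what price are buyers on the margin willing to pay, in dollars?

605.6

Setting quantity demanded equal to quantity supplied, 3318 - 5p = 2p - 812, gives p* = 590 and q* = 368.
The ceiling of 551 is below the equilibrium price 590, so it binds.
At p = 551: qd = 3318 - 5·551 = 563 and qs = 2·551 - 812 = 290.
Only 290 units reach the market. On the demand curve, the marginal buyer's willingness to pay at q = 290 is (3318 - 290)/5 = 605.6.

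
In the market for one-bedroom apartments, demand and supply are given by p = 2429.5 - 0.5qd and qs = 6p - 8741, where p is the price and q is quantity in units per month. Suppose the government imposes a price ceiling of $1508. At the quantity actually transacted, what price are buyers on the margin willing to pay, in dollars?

2276

Rearranging demand gives qd = 4859 - 2p. Without the control the market clears where 4859 - 2p = 6p - 8741, i.e. p* = 1700 and q* = 1459.
Because the ceiling (1508) lies below the market-clearing price, it is binding.
At p = 1508: qd = 4859 - 2·1508 = 1843 and qs = 6·1508 - 8741 = 307.
Only 307 units reach the market. On the demand curve, the marginal buyer's willingness to pay at q = 307 is (4859 - 307)/2 = 2276.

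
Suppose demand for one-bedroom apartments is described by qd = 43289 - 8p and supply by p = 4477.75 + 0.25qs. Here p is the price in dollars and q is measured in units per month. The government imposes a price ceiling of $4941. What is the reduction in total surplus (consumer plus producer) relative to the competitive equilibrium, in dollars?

75843

Rearranging supply gives qs = 4p - 17911. In a free market, 43289 - 8p = 4p - 17911 gives the equilibrium p* = 5100, q* = 2489.
Because the ceiling (4941) lies below the market-clearing price, it is binding.
At p = 4941: qd = 43289 - 8·4941 = 3761 and qs = 4·4941 - 17911 = 1853.
Quantity traded falls to 1853. At q = 1853 the demand price is (43289 - 1853)/8 = 5179.5 and the supply price is (17911 + 1853)/4 = 4941.
Deadweight loss = ½ · (5179.5 - 4941) · (2489 - 1853) = ½ · 238.5 · 636 = 75843.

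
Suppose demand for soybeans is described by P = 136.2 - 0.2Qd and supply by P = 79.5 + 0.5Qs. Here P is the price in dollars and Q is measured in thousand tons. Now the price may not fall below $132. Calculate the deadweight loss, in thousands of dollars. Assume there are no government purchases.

Rearranging demand gives Qd = 681 - 5P; rearranging supply gives Qs = 2P - 159. In a free market, 681 - 5P = 2P - 159 gives the equilibrium P* = 120, Q* = 81.
The floor of 132 is above the equilibrium price 120, so it binds.
At P = 132: Qd = 681 - 5·132 = 21 and Qs = 2·132 - 159 = 105.
Quantity traded falls to 21. At Q = 21 the demand price is (681 - 21)/5 = 132 and the supply price is (159 + 21)/2 = 90.
Deadweight loss = ½ · (132 - 90) · (81 - 21) = ½ · 42 · 60 = 1260.

1260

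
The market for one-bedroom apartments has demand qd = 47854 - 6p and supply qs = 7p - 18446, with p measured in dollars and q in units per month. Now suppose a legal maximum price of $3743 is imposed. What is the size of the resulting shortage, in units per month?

17641

Setting quantity demanded equal to quantity supplied, 47854 - 6p = 7p - 18446, gives p* = 5100 and q* = 17254.
Because the ceiling (3743) lies below the market-clearing price, it is binding.
At p = 3743: qd = 47854 - 6·3743 = 25396 and qs = 7·3743 - 18446 = 7755.
Shortage = qd - qs = 25396 - 7755 = 17641.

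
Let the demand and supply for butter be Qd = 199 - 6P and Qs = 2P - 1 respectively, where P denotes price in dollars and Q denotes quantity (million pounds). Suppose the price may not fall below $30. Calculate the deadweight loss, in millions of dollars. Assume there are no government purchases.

Equilibrium: 199 - 6P = 2P - 1, so 200 = 8P and P* = 25, Q* = 49.
Since 30 > 25, the floor is binding.
At P = 30: Qd = 199 - 6·30 = 19 and Qs = 2·30 - 1 = 59.
Quantity traded falls to 19. At Q = 19 the demand price is (199 - 19)/6 = 30 and the supply price is (1 + 19)/2 = 10.
Deadweight loss = ½ · (30 - 10) · (49 - 19) = ½ · 20 · 30 = 300.

300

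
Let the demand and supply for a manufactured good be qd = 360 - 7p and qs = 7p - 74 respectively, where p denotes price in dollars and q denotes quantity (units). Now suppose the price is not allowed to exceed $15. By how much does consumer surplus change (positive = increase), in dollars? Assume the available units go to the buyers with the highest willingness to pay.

-400

In a free market, 360 - 7p = 7p - 74 gives the equilibrium p* = 31, q* = 143.
Because the ceiling (15) lies below the market-clearing price, it is binding.
At p = 15: qd = 360 - 7·15 = 255 and qs = 7·15 - 74 = 31.
Consumer surplus without the control is ½ · (360/7 - 31) · 143 = 20449/14.
With the ceiling, 31 units are sold at 15 (assume they go to the highest-value buyers). The demand price at q = 31 is 47, so CS = ½ · [(360/7 - 15) + (47 - 15)] · 31 = 14849/14.
Change in consumer surplus = 14849/14 - 20449/14 = -400.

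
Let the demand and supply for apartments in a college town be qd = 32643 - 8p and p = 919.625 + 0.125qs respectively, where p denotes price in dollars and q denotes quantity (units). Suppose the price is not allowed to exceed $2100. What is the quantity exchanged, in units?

9443

Rearranging supply gives qs = 8p - 7357. Without the control the market clears where 32643 - 8p = 8p - 7357, i.e. p* = 2500 and q* = 12643.
Since 2100 < 2500, the ceiling is binding.
At p = 2100: qd = 32643 - 8·2100 = 15843 and qs = 8·2100 - 7357 = 9443.
The quantity actually transacted is the short side, supply: 9443.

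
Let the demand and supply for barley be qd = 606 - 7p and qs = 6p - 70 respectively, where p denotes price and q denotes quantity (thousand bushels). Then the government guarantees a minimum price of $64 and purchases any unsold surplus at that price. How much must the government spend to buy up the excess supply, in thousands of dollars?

9984

Setting quantity demanded equal to quantity supplied, 606 - 7p = 6p - 70, gives p* = 52 and q* = 242.
The floor of 64 is above the equilibrium price 52, so it binds.
At p = 64: qd = 606 - 7·64 = 158 and qs = 6·64 - 70 = 314.
Surplus = qs - qd = 156.
Government expenditure = surplus × support price = 156 × 64 = 9984.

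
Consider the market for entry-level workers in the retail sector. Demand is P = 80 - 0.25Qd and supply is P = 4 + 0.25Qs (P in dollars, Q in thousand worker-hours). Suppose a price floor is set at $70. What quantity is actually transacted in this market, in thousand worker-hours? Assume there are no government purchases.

40

Rearranging demand gives Qd = 320 - 4P; rearranging supply gives Qs = 4P - 16. In a free market, 320 - 4P = 4P - 16 gives the equilibrium P* = 42, Q* = 152.
Because the floor (70) lies above the market-clearing price, it is binding.
At P = 70: Qd = 320 - 4·70 = 40 and Qs = 4·70 - 16 = 264.
The quantity actually transacted is the short side, demand: 40.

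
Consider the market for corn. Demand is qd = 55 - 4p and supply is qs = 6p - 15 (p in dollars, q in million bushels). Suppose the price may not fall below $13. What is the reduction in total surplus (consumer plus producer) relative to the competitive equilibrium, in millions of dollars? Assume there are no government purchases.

Without the control the market clears where 55 - 4p = 6p - 15, i.e. p* = 7 and q* = 27.
Since 13 > 7, the floor is binding.
At p = 13: qd = 55 - 4·13 = 3 and qs = 6·13 - 15 = 63.
Quantity traded falls to 3. At q = 3 the demand price is (55 - 3)/4 = 13 and the supply price is (15 + 3)/6 = 3.
Deadweight loss = ½ · (13 - 3) · (27 - 3) = ½ · 10 · 24 = 120.

120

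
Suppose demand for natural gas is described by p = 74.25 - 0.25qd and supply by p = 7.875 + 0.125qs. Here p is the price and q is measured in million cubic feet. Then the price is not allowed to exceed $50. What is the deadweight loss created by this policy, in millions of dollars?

0

Rearranging demand gives qd = 297 - 4p; rearranging supply gives qs = 8p - 63. In a free market, 297 - 4p = 8p - 63 gives the equilibrium p* = 30, q* = 177.
The ceiling of 50 is above the equilibrium price 30, so it is not binding; the market clears at p* = 30, q* = 177.
Since the control does not bind, no trades are prevented and deadweight loss is zero.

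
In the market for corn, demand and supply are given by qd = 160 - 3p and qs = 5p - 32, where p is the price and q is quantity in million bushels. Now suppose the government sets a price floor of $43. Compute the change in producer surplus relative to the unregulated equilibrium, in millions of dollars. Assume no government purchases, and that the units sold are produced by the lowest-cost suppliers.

264.1

Without the control the market clears where 160 - 3p = 5p - 32, i.e. p* = 24 and q* = 88.
The floor of 43 is above the equilibrium price 24, so it binds.
At p = 43: qd = 160 - 3·43 = 31 and qs = 5·43 - 32 = 183.
Producer surplus without the control is ½ · (24 - 6.4) · 88 = 774.4.
With the floor, 31 units are sold at 43. The supply price at q = 31 is 12.6, so PS = ½ · [(43 - 6.4) + (43 - 12.6)] · 31 = 1038.5.
Change in producer surplus = 1038.5 - 774.4 = 264.1.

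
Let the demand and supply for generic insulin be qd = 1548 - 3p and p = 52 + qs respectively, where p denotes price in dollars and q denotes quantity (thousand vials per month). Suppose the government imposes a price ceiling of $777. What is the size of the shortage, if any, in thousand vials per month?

Rearranging supply gives qs = p - 52. In a free market, 1548 - 3p = p - 52 gives the equilibrium p* = 400, q* = 348.
The ceiling of 777 is above the equilibrium price 400, so it is not binding; the market clears at p* = 400, q* = 348.
Since the control does not bind, there is no shortage.

0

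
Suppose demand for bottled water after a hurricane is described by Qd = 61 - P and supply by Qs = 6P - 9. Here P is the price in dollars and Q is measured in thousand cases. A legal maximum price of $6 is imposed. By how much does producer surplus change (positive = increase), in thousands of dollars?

-156

Without the control the market clears where 61 - P = 6P - 9, i.e. P* = 10 and Q* = 51.
Because the ceiling (6) lies below the market-clearing price, it is binding.
At P = 6: Qd = 61 - 6 = 55 and Qs = 6·6 - 9 = 27.
Producer surplus without the control is ½ · (10 - 1.5) · 51 = 216.75.
With the ceiling, producers sell 27 units at 6, so PS = ½ · (6 - 1.5) · 27 = 60.75.
Change in producer surplus = 60.75 - 216.75 = -156.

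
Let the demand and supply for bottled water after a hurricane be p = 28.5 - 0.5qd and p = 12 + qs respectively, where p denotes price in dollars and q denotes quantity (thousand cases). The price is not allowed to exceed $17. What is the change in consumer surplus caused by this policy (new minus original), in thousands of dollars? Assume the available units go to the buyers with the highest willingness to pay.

Rearranging demand gives qd = 57 - 2p; rearranging supply gives qs = p - 12. In a free market, 57 - 2p = p - 12 gives the equilibrium p* = 23, q* = 11.
Since 17 < 23, the ceiling is binding.
At p = 17: qd = 57 - 2·17 = 23 and qs = 17 - 12 = 5.
Consumer surplus without the control is ½ · (28.5 - 23) · 11 = 30.25.
With the ceiling, 5 units are sold at 17 (assume they go to the highest-value buyers). The demand price at q = 5 is 26, so CS = ½ · [(28.5 - 17) + (26 - 17)] · 5 = 51.25.
Change in consumer surplus = 51.25 - 30.25 = 21.

21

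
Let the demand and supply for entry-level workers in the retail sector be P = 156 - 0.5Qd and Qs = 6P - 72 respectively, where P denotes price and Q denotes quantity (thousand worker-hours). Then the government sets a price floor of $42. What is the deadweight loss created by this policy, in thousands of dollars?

0

Rearranging demand gives Qd = 312 - 2P. Equilibrium: 312 - 2P = 6P - 72, so 384 = 8P and P* = 48, Q* = 216.
Since 42 is below P* = 48, the floor does not bind and the free-market outcome prevails.
Since the control does not bind, no trades are prevented and deadweight loss is zero.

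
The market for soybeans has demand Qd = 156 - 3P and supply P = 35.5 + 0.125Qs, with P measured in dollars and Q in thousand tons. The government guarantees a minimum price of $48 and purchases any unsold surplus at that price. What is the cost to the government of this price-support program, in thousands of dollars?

Rearranging supply gives Qs = 8P - 284. Equilibrium: 156 - 3P = 8P - 284, so 440 = 11P and P* = 40, Q* = 36.
Since 48 > 40, the floor is binding.
At P = 48: Qd = 156 - 3·48 = 12 and Qs = 8·48 - 284 = 100.
Surplus = Qs - Qd = 88.
Government expenditure = surplus × support price = 88 × 48 = 4224.

4224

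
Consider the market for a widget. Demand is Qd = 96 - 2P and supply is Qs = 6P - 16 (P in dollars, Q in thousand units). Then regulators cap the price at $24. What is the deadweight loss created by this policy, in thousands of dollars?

Setting quantity demanded equal to quantity supplied, 96 - 2P = 6P - 16, gives P* = 14 and Q* = 68.
Since 24 is above P* = 14, the ceiling does not bind and the free-market outcome prevails.
Since the control does not bind, no trades are prevented and deadweight loss is zero.

0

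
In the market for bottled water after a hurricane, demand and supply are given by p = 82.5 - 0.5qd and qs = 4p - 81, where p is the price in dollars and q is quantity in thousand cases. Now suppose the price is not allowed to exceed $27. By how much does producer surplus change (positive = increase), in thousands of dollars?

Rearranging demand gives qd = 165 - 2p. Equilibrium: 165 - 2p = 4p - 81, so 246 = 6p and p* = 41, q* = 83.
Since 27 < 41, the ceiling is binding.
At p = 27: qd = 165 - 2·27 = 111 and qs = 4·27 - 81 = 27.
Producer surplus without the control is ½ · (41 - 20.25) · 83 = 861.125.
With the ceiling, producers sell 27 units at 27, so PS = ½ · (27 - 20.25) · 27 = 91.125.
Change in producer surplus = 91.125 - 861.125 = -770.

-770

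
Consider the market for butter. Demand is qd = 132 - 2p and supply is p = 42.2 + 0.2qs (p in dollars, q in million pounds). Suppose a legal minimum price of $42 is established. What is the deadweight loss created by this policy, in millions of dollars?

Rearranging supply gives qs = 5p - 211. Setting quantity demanded equal to quantity supplied, 132 - 2p = 5p - 211, gives p* = 49 and q* = 34.
Since 42 is below p* = 49, the floor does not bind and the free-market outcome prevails.
Since the control does not bind, no trades are prevented and deadweight loss is zero.

0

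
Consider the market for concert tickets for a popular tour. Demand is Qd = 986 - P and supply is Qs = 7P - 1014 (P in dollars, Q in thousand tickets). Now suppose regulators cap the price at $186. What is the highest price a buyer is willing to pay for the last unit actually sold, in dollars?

698

In a free market, 986 - P = 7P - 1014 gives the equilibrium P* = 250, Q* = 736.
The ceiling of 186 is below the equilibrium price 250, so it binds.
At P = 186: Qd = 986 - 186 = 800 and Qs = 7·186 - 1014 = 288.
Only 288 units reach the market. On the demand curve, the marginal buyer's willingness to pay at Q = 288 is (986 - 288) = 698.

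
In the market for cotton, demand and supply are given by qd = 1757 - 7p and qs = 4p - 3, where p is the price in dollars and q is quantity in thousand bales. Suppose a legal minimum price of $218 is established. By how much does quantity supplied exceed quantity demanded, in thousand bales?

Setting quantity demanded equal to quantity supplied, 1757 - 7p = 4p - 3, gives p* = 160 and q* = 637.
The floor of 218 is above the equilibrium price 160, so it binds.
At p = 218: qd = 1757 - 7·218 = 231 and qs = 4·218 - 3 = 869.
Surplus = qs - qd = 869 - 231 = 638.

638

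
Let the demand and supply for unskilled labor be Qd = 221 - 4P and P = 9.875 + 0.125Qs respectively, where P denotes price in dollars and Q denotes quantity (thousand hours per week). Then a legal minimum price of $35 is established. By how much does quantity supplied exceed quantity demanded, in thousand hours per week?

120

Rearranging supply gives Qs = 8P - 79. Without the control the market clears where 221 - 4P = 8P - 79, i.e. P* = 25 and Q* = 121.
Because the floor (35) lies above the market-clearing price, it is binding.
At P = 35: Qd = 221 - 4·35 = 81 and Qs = 8·35 - 79 = 201.
Surplus = Qs - Qd = 201 - 81 = 120.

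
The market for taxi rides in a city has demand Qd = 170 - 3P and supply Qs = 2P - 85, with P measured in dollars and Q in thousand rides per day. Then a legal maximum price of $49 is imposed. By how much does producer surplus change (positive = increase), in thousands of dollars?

In a free market, 170 - 3P = 2P - 85 gives the equilibrium P* = 51, Q* = 17.
Because the ceiling (49) lies below the market-clearing price, it is binding.
At P = 49: Qd = 170 - 3·49 = 23 and Qs = 2·49 - 85 = 13.
Producer surplus without the control is ½ · (51 - 42.5) · 17 = 72.25.
With the ceiling, producers sell 13 units at 49, so PS = ½ · (49 - 42.5) · 13 = 42.25.
Change in producer surplus = 42.25 - 72.25 = -30.

-30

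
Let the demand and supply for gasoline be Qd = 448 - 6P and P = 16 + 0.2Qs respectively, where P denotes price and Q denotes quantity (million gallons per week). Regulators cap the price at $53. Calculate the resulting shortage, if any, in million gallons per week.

Rearranging supply gives Qs = 5P - 80. Without the control the market clears where 448 - 6P = 5P - 80, i.e. P* = 48 and Q* = 160.
Since 53 is above P* = 48, the ceiling does not bind and the free-market outcome prevails.
Since the control does not bind, there is no shortage.

0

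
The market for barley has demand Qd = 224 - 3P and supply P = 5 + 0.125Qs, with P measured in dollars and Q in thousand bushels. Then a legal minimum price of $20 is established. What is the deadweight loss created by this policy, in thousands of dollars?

0

Rearranging supply gives Qs = 8P - 40. Equilibrium: 224 - 3P = 8P - 40, so 264 = 11P and P* = 24, Q* = 152.
Since 20 is below P* = 24, the floor does not bind and the free-market outcome prevails.
Since the control does not bind, no trades are prevented and deadweight loss is zero.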